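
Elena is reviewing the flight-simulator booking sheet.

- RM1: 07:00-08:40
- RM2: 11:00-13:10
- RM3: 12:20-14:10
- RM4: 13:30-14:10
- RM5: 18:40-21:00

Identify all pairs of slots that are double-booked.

Sorted by start: RM1, RM2, RM3, RM4, RM5.
RM2 starts after RM1 ends, so nothing later overlaps RM1 either.
RM3 starts before RM2 ends → RM2 and RM3 overlap.
RM4 starts after RM2 ends, so nothing later overlaps RM2 either.
RM4 starts before RM3 ends → RM3 and RM4 overlap.
RM5 starts after RM3 ends.
RM5 starts after RM4 ends.

RM2 & RM3, RM3 & RM4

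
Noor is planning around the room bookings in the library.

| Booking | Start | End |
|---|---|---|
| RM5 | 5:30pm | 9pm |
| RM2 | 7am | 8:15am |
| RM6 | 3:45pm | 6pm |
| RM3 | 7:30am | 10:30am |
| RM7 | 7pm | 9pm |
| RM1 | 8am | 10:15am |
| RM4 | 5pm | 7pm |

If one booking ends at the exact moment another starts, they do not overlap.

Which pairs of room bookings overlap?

RM1 & RM2, RM1 & RM3, RM2 & RM3, RM4 & RM5, RM4 & RM6, RM5 & RM6, RM5 & RM7

Sorted by start: RM2, RM3, RM1, RM6, RM4, RM5, RM7.
RM3 starts before RM2 ends → RM2 and RM3 overlap.
RM1 starts before RM2 ends → RM2 and RM1 overlap.
RM6 starts after RM2 ends — done with RM2.
RM1 starts before RM3 ends → RM3 and RM1 overlap.
RM6 starts after RM3 ends — done with RM3.
RM6 starts after RM1 ends — done with RM1.
RM4 starts before RM6 ends → RM6 and RM4 overlap.
RM5 starts before RM6 ends → RM6 and RM5 overlap.
RM7 starts after RM6 ends.
RM5 starts before RM4 ends → RM4 and RM5 overlap.
RM7 starts exactly when RM4 ends (back-to-back, no overlap).
RM7 starts before RM5 ends → RM5 and RM7 overlap.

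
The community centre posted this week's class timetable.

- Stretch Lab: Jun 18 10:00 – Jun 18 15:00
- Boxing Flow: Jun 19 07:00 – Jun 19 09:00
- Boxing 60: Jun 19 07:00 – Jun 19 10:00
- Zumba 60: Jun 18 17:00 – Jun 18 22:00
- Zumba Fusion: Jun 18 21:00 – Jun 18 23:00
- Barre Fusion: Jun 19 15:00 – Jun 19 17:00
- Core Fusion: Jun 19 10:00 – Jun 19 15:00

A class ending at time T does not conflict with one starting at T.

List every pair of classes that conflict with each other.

Boxing 60 & Boxing Flow, Zumba 60 & Zumba Fusion

Sorted by start: Stretch Lab, Zumba 60, Zumba Fusion, Boxing Flow, Boxing 60, Core Fusion, Barre Fusion.
Zumba 60 starts after Stretch Lab ends, so nothing later overlaps Stretch Lab either.
Zumba Fusion starts before Zumba 60 ends → Zumba 60 and Zumba Fusion overlap.
Boxing Flow starts after Zumba 60 ends, so nothing later overlaps Zumba 60 either.
Boxing Flow starts after Zumba Fusion ends, so nothing later overlaps Zumba Fusion either.
Boxing 60 starts before Boxing Flow ends → Boxing Flow and Boxing 60 overlap.
Core Fusion starts after Boxing Flow ends, so nothing later overlaps Boxing Flow either.
Core Fusion starts exactly when Boxing 60 ends (back-to-back, no overlap), so nothing later overlaps Boxing 60 either.
Barre Fusion starts exactly when Core Fusion ends (back-to-back, no overlap).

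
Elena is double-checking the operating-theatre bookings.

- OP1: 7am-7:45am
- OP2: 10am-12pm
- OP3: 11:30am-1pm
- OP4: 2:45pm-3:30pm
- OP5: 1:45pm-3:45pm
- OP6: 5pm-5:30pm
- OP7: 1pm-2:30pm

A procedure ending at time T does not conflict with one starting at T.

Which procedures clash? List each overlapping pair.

Check each pair: they overlap iff neither finishes before the other starts.
Sorted by start: OP1, OP2, OP3, OP7, OP5, OP4, OP6.
OP2 starts after OP1 ends — done with OP1.
OP3 starts before OP2 ends → OP2 and OP3 overlap.
OP7 starts after OP2 ends — done with OP2.
OP7 starts exactly when OP3 ends (back-to-back, no overlap) — done with OP3.
OP5 starts before OP7 ends → OP7 and OP5 overlap.
OP4 starts after OP7 ends — done with OP7.
OP4 starts before OP5 ends → OP5 and OP4 overlap.
OP6 starts after OP5 ends.
OP6 starts after OP4 ends.

OP2 & OP3, OP4 & OP5, OP5 & OP7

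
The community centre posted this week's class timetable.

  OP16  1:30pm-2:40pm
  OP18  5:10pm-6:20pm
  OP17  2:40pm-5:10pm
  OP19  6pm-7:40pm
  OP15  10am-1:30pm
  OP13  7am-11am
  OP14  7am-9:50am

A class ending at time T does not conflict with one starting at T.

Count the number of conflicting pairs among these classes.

3

Sorted by start: OP13, OP14, OP15, OP16, OP17, OP18, OP19.
OP14 starts before OP13 ends → OP13 and OP14 overlap.
OP15 starts before OP13 ends → OP13 and OP15 overlap.
OP16 starts after OP13 ends, so OP13 has no further overlaps.
OP15 starts after OP14 ends, so OP14 has no further overlaps.
OP16 starts exactly when OP15 ends (back-to-back, no overlap), so OP15 has no further overlaps.
OP17 starts exactly when OP16 ends (back-to-back, no overlap), so OP16 has no further overlaps.
OP18 starts exactly when OP17 ends (back-to-back, no overlap), so OP17 has no further overlaps.
OP19 starts before OP18 ends → OP18 and OP19 overlap.
Overlapping pairs: OP13 & OP14, OP13 & OP15, OP18 & OP19 — 3 in total.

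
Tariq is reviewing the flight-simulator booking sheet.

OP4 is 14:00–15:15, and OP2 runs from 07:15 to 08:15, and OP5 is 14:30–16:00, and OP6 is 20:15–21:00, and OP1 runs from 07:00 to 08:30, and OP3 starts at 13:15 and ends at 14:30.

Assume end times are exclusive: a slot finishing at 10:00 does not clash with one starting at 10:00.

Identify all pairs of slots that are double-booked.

OP1 & OP2, OP3 & OP4, OP4 & OP5

Sorted by start: OP1, OP2, OP3, OP4, OP5, OP6.
OP2 starts before OP1 ends → OP1 and OP2 overlap.
OP3 starts after OP1 ends, so nothing later overlaps OP1 either.
OP3 starts after OP2 ends, so nothing later overlaps OP2 either.
OP4 starts before OP3 ends → OP3 and OP4 overlap.
OP5 starts exactly when OP3 ends (back-to-back, no overlap), so nothing later overlaps OP3 either.
OP5 starts before OP4 ends → OP4 and OP5 overlap.
OP6 starts after OP4 ends.
OP6 starts after OP5 ends.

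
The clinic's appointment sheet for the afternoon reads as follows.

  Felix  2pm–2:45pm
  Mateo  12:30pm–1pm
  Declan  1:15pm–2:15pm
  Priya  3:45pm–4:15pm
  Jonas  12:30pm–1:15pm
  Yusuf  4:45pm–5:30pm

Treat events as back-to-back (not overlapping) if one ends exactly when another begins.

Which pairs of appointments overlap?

Sorted by start: Mateo, Jonas, Declan, Felix, Priya, Yusuf.
Jonas starts before Mateo ends → Mateo and Jonas overlap.
Declan starts after Mateo ends; Mateo is clear from here.
Declan starts exactly when Jonas ends (back-to-back, no overlap); Jonas is clear from here.
Felix starts before Declan ends → Declan and Felix overlap.
Priya starts after Declan ends; Declan is clear from here.
Priya starts after Felix ends; Felix is clear from here.
Yusuf starts after Priya ends.

Declan & Felix, Jonas & Mateo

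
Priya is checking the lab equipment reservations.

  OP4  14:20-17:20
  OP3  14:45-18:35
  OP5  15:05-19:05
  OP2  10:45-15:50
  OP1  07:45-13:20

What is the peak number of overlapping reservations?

Walk through starts and ends in time order (an end at T is processed before a start at T):
07:45 start OP1 → 1
10:45 start OP2 → 2
13:20 end OP1 → 1
14:20 start OP4 → 2
14:45 start OP3 → 3
15:05 start OP5 → 4
15:50 end OP2 → 3
17:20 end OP4 → 2
18:35 end OP3 → 1
19:05 end OP5 → 0
Peak is 4, at 15:05 (OP2, OP3, OP4, OP5).

4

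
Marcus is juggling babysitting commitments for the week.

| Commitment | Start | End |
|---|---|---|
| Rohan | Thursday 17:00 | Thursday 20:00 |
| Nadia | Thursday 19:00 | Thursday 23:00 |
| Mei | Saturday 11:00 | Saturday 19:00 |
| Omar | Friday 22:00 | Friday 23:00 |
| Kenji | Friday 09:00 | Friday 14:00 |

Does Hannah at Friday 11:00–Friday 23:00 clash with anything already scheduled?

Rohan: ends Thursday 20:00 at or before Hannah starts Friday 11:00 → clear.
Nadia: ends Thursday 23:00 at or before Hannah starts Friday 11:00 → clear.
Kenji: starts Friday 09:00 before Hannah ends Friday 23:00, and ends Friday 14:00 after Hannah starts Friday 11:00 → overlap.
Omar: starts Friday 22:00 before Hannah ends Friday 23:00, and ends Friday 23:00 after Hannah starts Friday 11:00 → overlap.
Mei: starts Saturday 11:00 at or after Hannah ends Friday 23:00 → clear.
Hannah overlaps Kenji, Omar.

Yes — it overlaps Kenji, Omar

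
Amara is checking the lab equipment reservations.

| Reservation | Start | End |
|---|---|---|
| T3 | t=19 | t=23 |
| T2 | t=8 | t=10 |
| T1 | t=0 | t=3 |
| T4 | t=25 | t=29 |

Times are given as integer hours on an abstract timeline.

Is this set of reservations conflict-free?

Yes

Check each pair: they overlap iff neither finishes before the other starts.
Sorted by start: T1, T2, T3, T4.
T2 starts after T1 ends — done with T1.
T3 starts after T2 ends — done with T2.
T4 starts after T3 ends.
Every pair is clear; the schedule has no overlaps.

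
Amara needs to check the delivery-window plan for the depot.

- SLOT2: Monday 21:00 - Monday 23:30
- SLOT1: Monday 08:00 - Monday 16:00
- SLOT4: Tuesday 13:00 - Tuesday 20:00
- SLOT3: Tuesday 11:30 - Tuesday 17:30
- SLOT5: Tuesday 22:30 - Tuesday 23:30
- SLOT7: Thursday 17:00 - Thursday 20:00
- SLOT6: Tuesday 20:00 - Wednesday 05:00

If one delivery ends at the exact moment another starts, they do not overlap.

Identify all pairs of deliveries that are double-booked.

Sorted by start: SLOT1, SLOT2, SLOT3, SLOT4, SLOT6, SLOT5, SLOT7.
SLOT2 starts after SLOT1 ends; SLOT1 is clear from here.
SLOT3 starts after SLOT2 ends; SLOT2 is clear from here.
SLOT4 starts before SLOT3 ends → SLOT3 and SLOT4 overlap.
SLOT6 starts after SLOT3 ends; SLOT3 is clear from here.
SLOT6 starts exactly when SLOT4 ends (back-to-back, no overlap); SLOT4 is clear from here.
SLOT5 starts before SLOT6 ends → SLOT6 and SLOT5 overlap.
SLOT7 starts after SLOT6 ends.
SLOT7 starts after SLOT5 ends.

SLOT3 & SLOT4, SLOT5 & SLOT6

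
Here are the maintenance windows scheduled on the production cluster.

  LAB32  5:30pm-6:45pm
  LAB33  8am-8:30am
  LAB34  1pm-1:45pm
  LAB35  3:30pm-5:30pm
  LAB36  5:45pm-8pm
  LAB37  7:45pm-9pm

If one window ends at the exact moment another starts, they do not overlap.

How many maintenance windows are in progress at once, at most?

Sweep the timeline, counting +1 at each start and −1 at each end (ends before starts at a tie):
8am start LAB33 → 1
8:30am end LAB33 → 0
1pm start LAB34 → 1
1:45pm end LAB34 → 0
3:30pm start LAB35 → 1
5:30pm end LAB35 → 0
5:30pm start LAB32 → 1
5:45pm start LAB36 → 2
6:45pm end LAB32 → 1
7:45pm start LAB37 → 2
8pm end LAB36 → 1
9pm end LAB37 → 0
Peak is 2, at 5:45pm (LAB32, LAB36).

2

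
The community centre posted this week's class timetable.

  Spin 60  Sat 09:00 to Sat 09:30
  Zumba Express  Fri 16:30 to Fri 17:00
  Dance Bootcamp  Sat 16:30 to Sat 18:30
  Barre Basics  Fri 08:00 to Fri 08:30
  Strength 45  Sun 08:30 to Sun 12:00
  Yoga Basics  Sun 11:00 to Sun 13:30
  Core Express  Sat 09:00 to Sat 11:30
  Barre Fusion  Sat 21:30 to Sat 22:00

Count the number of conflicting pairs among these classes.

2

Sorted by start: Barre Basics, Zumba Express, Spin 60, Core Express, Dance Bootcamp, Barre Fusion, Strength 45, Yoga Basics.
Zumba Express starts after Barre Basics ends, so Barre Basics has no further overlaps.
Spin 60 starts after Zumba Express ends, so Zumba Express has no further overlaps.
Core Express starts before Spin 60 ends → Spin 60 and Core Express overlap.
Dance Bootcamp starts after Spin 60 ends, so Spin 60 has no further overlaps.
Dance Bootcamp starts after Core Express ends, so Core Express has no further overlaps.
Barre Fusion starts after Dance Bootcamp ends, so Dance Bootcamp has no further overlaps.
Strength 45 starts after Barre Fusion ends, so Barre Fusion has no further overlaps.
Yoga Basics starts before Strength 45 ends → Strength 45 and Yoga Basics overlap.
Overlapping pairs: Core Express & Spin 60, Strength 45 & Yoga Basics — 2 in total.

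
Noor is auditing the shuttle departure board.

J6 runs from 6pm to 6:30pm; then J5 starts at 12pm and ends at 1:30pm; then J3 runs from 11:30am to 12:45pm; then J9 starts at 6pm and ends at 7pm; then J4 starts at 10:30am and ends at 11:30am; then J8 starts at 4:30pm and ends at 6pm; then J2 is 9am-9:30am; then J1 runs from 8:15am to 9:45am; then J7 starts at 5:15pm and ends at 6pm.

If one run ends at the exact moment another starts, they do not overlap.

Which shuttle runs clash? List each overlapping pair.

Check each pair: they overlap iff neither finishes before the other starts.
Sorted by start: J1, J2, J4, J3, J5, J8, J7, J6, J9.
J2 starts before J1 ends → J1 and J2 overlap.
J4 starts after J1 ends, so J1 has no further overlaps.
J4 starts after J2 ends, so J2 has no further overlaps.
J3 starts exactly when J4 ends (back-to-back, no overlap), so J4 has no further overlaps.
J5 starts before J3 ends → J3 and J5 overlap.
J8 starts after J3 ends, so J3 has no further overlaps.
J8 starts after J5 ends, so J5 has no further overlaps.
J7 starts before J8 ends → J8 and J7 overlap.
J6 starts exactly when J8 ends (back-to-back, no overlap), so J8 has no further overlaps.
J6 starts exactly when J7 ends (back-to-back, no overlap), so J7 has no further overlaps.
J9 starts before J6 ends → J6 and J9 overlap.

J1 & J2, J3 & J5, J6 & J9, J7 & J8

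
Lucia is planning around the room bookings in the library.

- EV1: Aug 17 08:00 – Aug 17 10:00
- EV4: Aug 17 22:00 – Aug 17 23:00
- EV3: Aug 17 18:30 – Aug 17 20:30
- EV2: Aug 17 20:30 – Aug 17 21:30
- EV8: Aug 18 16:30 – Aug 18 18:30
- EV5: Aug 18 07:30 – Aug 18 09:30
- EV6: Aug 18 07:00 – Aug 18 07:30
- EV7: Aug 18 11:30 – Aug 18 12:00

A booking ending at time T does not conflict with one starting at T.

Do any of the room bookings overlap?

No

Check each pair: they overlap iff neither finishes before the other starts.
Sorted by start: EV1, EV3, EV2, EV4, EV6, EV5, EV7, EV8.
EV3 starts after EV1 ends; EV1 is clear from here.
EV2 starts exactly when EV3 ends (back-to-back, no overlap); EV3 is clear from here.
EV4 starts after EV2 ends; EV2 is clear from here.
EV6 starts after EV4 ends; EV4 is clear from here.
EV5 starts exactly when EV6 ends (back-to-back, no overlap); EV6 is clear from here.
EV7 starts after EV5 ends; EV5 is clear from here.
EV8 starts after EV7 ends.
Every pair is clear; the schedule has no overlaps.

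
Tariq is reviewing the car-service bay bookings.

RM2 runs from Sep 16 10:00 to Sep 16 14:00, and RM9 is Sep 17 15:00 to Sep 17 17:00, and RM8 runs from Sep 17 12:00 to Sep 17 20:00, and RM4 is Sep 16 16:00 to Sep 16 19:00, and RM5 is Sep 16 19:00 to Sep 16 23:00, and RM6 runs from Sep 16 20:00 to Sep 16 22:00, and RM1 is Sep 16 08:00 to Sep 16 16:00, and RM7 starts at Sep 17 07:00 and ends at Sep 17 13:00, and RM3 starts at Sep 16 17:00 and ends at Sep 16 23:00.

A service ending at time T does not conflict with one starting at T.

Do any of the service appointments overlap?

Sorted by start: RM1, RM2, RM4, RM3, RM5, RM6, RM7, RM8, RM9.
RM2 starts before RM1 ends → RM1 and RM2 overlap.
That's a conflict, so the schedule is not conflict-free.

Yes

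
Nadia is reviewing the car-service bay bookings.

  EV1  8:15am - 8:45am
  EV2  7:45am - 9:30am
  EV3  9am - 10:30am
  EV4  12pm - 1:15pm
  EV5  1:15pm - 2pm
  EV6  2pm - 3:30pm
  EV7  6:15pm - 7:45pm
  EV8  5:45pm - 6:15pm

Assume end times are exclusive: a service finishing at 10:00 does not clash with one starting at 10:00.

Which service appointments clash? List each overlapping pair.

Sorted by start: EV2, EV1, EV3, EV4, EV5, EV6, EV8, EV7.
EV1 starts before EV2 ends → EV2 and EV1 overlap.
EV3 starts before EV2 ends → EV2 and EV3 overlap.
EV4 starts after EV2 ends — done with EV2.
EV3 starts after EV1 ends — done with EV1.
EV4 starts after EV3 ends — done with EV3.
EV5 starts exactly when EV4 ends (back-to-back, no overlap) — done with EV4.
EV6 starts exactly when EV5 ends (back-to-back, no overlap) — done with EV5.
EV8 starts after EV6 ends — done with EV6.
EV7 starts exactly when EV8 ends (back-to-back, no overlap).

EV1 & EV2, EV2 & EV3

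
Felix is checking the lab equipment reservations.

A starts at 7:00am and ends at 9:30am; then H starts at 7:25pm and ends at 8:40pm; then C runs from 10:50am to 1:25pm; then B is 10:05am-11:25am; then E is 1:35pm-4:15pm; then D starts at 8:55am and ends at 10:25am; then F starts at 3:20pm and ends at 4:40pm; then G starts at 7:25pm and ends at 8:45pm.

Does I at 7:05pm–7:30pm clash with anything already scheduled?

A: ends 9:30am at or before I starts 7:05pm → clear.
D: ends 10:25am at or before I starts 7:05pm → clear.
B: ends 11:25am at or before I starts 7:05pm → clear.
C: ends 1:25pm at or before I starts 7:05pm → clear.
E: ends 4:15pm at or before I starts 7:05pm → clear.
F: ends 4:40pm at or before I starts 7:05pm → clear.
G: starts 7:25pm before I ends 7:30pm, and ends 8:45pm after I starts 7:05pm → overlap.
H: starts 7:25pm before I ends 7:30pm, and ends 8:40pm after I starts 7:05pm → overlap.
I overlaps G, H.

Yes — it overlaps G, H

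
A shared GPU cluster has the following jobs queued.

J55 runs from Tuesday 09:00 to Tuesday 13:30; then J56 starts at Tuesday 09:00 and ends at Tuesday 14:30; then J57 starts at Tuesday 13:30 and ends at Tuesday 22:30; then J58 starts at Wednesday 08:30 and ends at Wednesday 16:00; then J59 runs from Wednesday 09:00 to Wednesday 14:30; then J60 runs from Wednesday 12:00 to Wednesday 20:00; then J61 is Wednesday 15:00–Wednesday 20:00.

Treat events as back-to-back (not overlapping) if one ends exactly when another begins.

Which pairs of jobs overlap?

Check each pair: they overlap iff neither finishes before the other starts.
Sorted by start: J55, J56, J57, J58, J59, J60, J61.
J56 starts before J55 ends → J55 and J56 overlap.
J57 starts exactly when J55 ends (back-to-back, no overlap), so J55 has no further overlaps.
J57 starts before J56 ends → J56 and J57 overlap.
J58 starts after J56 ends, so J56 has no further overlaps.
J58 starts after J57 ends, so J57 has no further overlaps.
J59 starts before J58 ends → J58 and J59 overlap.
J60 starts before J58 ends → J58 and J60 overlap.
J61 starts before J58 ends → J58 and J61 overlap.
J60 starts before J59 ends → J59 and J60 overlap.
J61 starts after J59 ends.
J61 starts before J60 ends → J60 and J61 overlap.

J55 & J56, J56 & J57, J58 & J59, J58 & J60, J58 & J61, J59 & J60, J60 & J61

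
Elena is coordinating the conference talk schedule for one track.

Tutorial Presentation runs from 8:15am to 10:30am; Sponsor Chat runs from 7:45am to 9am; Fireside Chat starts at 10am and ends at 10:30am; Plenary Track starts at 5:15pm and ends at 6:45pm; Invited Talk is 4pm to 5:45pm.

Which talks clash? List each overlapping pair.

Sorted by start: Sponsor Chat, Tutorial Presentation, Fireside Chat, Invited Talk, Plenary Track.
Tutorial Presentation starts before Sponsor Chat ends → Sponsor Chat and Tutorial Presentation overlap.
Fireside Chat starts after Sponsor Chat ends, so Sponsor Chat has no further overlaps.
Fireside Chat starts before Tutorial Presentation ends → Tutorial Presentation and Fireside Chat overlap.
Invited Talk starts after Tutorial Presentation ends, so Tutorial Presentation has no further overlaps.
Invited Talk starts after Fireside Chat ends, so Fireside Chat has no further overlaps.
Plenary Track starts before Invited Talk ends → Invited Talk and Plenary Track overlap.

Fireside Chat & Tutorial Presentation, Invited Talk & Plenary Track, Sponsor Chat & Tutorial Presentation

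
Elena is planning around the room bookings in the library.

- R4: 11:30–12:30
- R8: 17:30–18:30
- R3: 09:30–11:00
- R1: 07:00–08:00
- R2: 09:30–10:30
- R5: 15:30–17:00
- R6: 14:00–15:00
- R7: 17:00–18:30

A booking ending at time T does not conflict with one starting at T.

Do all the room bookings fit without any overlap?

Check each pair: they overlap iff neither finishes before the other starts.
Sorted by start: R1, R2, R3, R4, R6, R5, R7, R8.
R2 starts after R1 ends, so nothing later overlaps R1 either.
R3 starts before R2 ends → R2 and R3 overlap.
That's a conflict, so the schedule is not conflict-free.

No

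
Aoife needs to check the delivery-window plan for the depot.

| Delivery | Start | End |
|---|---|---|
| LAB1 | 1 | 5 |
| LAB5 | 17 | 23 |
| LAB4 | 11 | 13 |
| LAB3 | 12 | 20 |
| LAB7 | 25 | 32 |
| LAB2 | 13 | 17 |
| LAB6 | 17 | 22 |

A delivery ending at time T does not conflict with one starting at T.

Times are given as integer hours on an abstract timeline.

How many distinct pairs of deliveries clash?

5

Check each pair: they overlap iff neither finishes before the other starts.
Sorted by start: LAB1, LAB4, LAB3, LAB2, LAB5, LAB6, LAB7.
LAB4 starts after LAB1 ends; LAB1 is clear from here.
LAB3 starts before LAB4 ends → LAB4 and LAB3 overlap.
LAB2 starts exactly when LAB4 ends (back-to-back, no overlap); LAB4 is clear from here.
LAB2 starts before LAB3 ends → LAB3 and LAB2 overlap.
LAB5 starts before LAB3 ends → LAB3 and LAB5 overlap.
LAB6 starts before LAB3 ends → LAB3 and LAB6 overlap.
LAB7 starts after LAB3 ends.
LAB5 starts exactly when LAB2 ends (back-to-back, no overlap); LAB2 is clear from here.
LAB6 starts before LAB5 ends → LAB5 and LAB6 overlap.
LAB7 starts after LAB5 ends.
LAB7 starts after LAB6 ends.
Overlapping pairs: LAB2 & LAB3, LAB3 & LAB4, LAB3 & LAB5, LAB3 & LAB6, LAB5 & LAB6 — 5 in total.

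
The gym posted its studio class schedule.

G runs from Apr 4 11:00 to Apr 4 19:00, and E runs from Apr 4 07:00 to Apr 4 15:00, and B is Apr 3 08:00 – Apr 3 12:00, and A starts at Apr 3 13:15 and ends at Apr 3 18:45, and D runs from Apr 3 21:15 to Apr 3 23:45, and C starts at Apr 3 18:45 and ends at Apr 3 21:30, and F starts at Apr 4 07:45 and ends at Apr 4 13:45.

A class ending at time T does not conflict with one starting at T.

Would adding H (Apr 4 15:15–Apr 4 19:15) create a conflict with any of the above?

Yes — it overlaps G

B: ends Apr 3 12:00 at or before H starts Apr 4 15:15 → clear.
A: ends Apr 3 18:45 at or before H starts Apr 4 15:15 → clear.
C: ends Apr 3 21:30 at or before H starts Apr 4 15:15 → clear.
D: ends Apr 3 23:45 at or before H starts Apr 4 15:15 → clear.
E: ends Apr 4 15:00 at or before H starts Apr 4 15:15 → clear.
F: ends Apr 4 13:45 at or before H starts Apr 4 15:15 → clear.
G: starts Apr 4 11:00 before H ends Apr 4 19:15, and ends Apr 4 19:00 after H starts Apr 4 15:15 → overlap.
H overlaps G.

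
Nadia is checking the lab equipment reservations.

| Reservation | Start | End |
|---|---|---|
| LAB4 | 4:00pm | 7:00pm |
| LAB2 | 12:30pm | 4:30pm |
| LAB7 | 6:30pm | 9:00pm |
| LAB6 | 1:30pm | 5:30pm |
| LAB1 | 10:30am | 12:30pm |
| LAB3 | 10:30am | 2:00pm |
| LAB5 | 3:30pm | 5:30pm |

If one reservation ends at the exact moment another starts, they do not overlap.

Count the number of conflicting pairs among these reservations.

Sorted by start: LAB1, LAB3, LAB2, LAB6, LAB5, LAB4, LAB7.
LAB3 starts before LAB1 ends → LAB1 and LAB3 overlap.
LAB2 starts exactly when LAB1 ends (back-to-back, no overlap) — done with LAB1.
LAB2 starts before LAB3 ends → LAB3 and LAB2 overlap.
LAB6 starts before LAB3 ends → LAB3 and LAB6 overlap.
LAB5 starts after LAB3 ends — done with LAB3.
LAB6 starts before LAB2 ends → LAB2 and LAB6 overlap.
LAB5 starts before LAB2 ends → LAB2 and LAB5 overlap.
LAB4 starts before LAB2 ends → LAB2 and LAB4 overlap.
LAB7 starts after LAB2 ends.
LAB5 starts before LAB6 ends → LAB6 and LAB5 overlap.
LAB4 starts before LAB6 ends → LAB6 and LAB4 overlap.
LAB7 starts after LAB6 ends.
LAB4 starts before LAB5 ends → LAB5 and LAB4 overlap.
LAB7 starts after LAB5 ends.
LAB7 starts before LAB4 ends → LAB4 and LAB7 overlap.
Overlapping pairs: LAB1 & LAB3, LAB2 & LAB3, LAB2 & LAB4, LAB2 & LAB5, LAB2 & LAB6, LAB3 & LAB6, LAB4 & LAB5, LAB4 & LAB6, LAB4 & LAB7, LAB5 & LAB6 — 10 in total.

10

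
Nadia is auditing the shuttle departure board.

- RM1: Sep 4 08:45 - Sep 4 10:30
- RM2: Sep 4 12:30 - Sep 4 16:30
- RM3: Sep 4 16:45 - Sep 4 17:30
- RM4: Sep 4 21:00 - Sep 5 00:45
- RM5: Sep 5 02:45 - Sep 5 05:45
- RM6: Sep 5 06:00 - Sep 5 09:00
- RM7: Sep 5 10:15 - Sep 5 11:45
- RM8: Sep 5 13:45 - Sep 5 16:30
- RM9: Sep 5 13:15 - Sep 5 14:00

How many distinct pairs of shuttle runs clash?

1

Sorted by start: RM1, RM2, RM3, RM4, RM5, RM6, RM7, RM9, RM8.
RM2 starts after RM1 ends; RM1 is clear from here.
RM3 starts after RM2 ends; RM2 is clear from here.
RM4 starts after RM3 ends; RM3 is clear from here.
RM5 starts after RM4 ends; RM4 is clear from here.
RM6 starts after RM5 ends; RM5 is clear from here.
RM7 starts after RM6 ends; RM6 is clear from here.
RM9 starts after RM7 ends; RM7 is clear from here.
RM8 starts before RM9 ends → RM9 and RM8 overlap.
Overlapping pairs: RM8 & RM9 — 1 in total.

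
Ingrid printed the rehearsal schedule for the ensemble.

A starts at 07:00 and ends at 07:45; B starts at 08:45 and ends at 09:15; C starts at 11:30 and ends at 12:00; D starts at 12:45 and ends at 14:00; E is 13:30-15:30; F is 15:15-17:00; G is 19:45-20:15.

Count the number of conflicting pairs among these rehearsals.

Sorted by start: A, B, C, D, E, F, G.
B starts after A ends, so nothing later overlaps A either.
C starts after B ends, so nothing later overlaps B either.
D starts after C ends, so nothing later overlaps C either.
E starts before D ends → D and E overlap.
F starts after D ends, so nothing later overlaps D either.
F starts before E ends → E and F overlap.
G starts after E ends.
G starts after F ends.
Overlapping pairs: D & E, E & F — 2 in total.

2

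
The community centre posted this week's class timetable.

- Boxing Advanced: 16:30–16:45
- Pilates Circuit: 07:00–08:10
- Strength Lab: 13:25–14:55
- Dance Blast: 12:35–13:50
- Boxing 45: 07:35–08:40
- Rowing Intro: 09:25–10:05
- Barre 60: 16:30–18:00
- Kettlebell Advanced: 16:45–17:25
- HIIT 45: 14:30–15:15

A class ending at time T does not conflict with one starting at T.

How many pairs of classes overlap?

Sorted by start: Pilates Circuit, Boxing 45, Rowing Intro, Dance Blast, Strength Lab, HIIT 45, Barre 60, Boxing Advanced, Kettlebell Advanced.
Boxing 45 starts before Pilates Circuit ends → Pilates Circuit and Boxing 45 overlap.
Rowing Intro starts after Pilates Circuit ends, so Pilates Circuit has no further overlaps.
Rowing Intro starts after Boxing 45 ends, so Boxing 45 has no further overlaps.
Dance Blast starts after Rowing Intro ends, so Rowing Intro has no further overlaps.
Strength Lab starts before Dance Blast ends → Dance Blast and Strength Lab overlap.
HIIT 45 starts after Dance Blast ends, so Dance Blast has no further overlaps.
HIIT 45 starts before Strength Lab ends → Strength Lab and HIIT 45 overlap.
Barre 60 starts after Strength Lab ends, so Strength Lab has no further overlaps.
Barre 60 starts after HIIT 45 ends, so HIIT 45 has no further overlaps.
Boxing Advanced starts before Barre 60 ends → Barre 60 and Boxing Advanced overlap.
Kettlebell Advanced starts before Barre 60 ends → Barre 60 and Kettlebell Advanced overlap.
Kettlebell Advanced starts exactly when Boxing Advanced ends (back-to-back, no overlap).
Overlapping pairs: Barre 60 & Boxing Advanced, Barre 60 & Kettlebell Advanced, Boxing 45 & Pilates Circuit, Dance Blast & Strength Lab, HIIT 45 & Strength Lab — 5 in total.

5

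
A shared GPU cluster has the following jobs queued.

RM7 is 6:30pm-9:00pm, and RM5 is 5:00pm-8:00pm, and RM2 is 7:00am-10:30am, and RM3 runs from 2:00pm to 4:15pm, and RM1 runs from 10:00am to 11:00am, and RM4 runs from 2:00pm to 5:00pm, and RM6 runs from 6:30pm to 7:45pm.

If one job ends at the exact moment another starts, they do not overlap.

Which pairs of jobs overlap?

Sorted by start: RM2, RM1, RM3, RM4, RM5, RM6, RM7.
RM1 starts before RM2 ends → RM2 and RM1 overlap.
RM3 starts after RM2 ends; RM2 is clear from here.
RM3 starts after RM1 ends; RM1 is clear from here.
RM4 starts before RM3 ends → RM3 and RM4 overlap.
RM5 starts after RM3 ends; RM3 is clear from here.
RM5 starts exactly when RM4 ends (back-to-back, no overlap); RM4 is clear from here.
RM6 starts before RM5 ends → RM5 and RM6 overlap.
RM7 starts before RM5 ends → RM5 and RM7 overlap.
RM7 starts before RM6 ends → RM6 and RM7 overlap.

RM1 & RM2, RM3 & RM4, RM5 & RM6, RM5 & RM7, RM6 & RM7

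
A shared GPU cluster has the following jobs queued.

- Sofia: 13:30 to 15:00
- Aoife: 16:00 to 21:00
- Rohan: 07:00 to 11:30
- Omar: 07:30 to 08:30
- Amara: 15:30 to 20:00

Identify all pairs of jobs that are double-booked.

Two intervals overlap when each starts before the other ends.
Sorted by start: Rohan, Omar, Sofia, Amara, Aoife.
Omar starts before Rohan ends → Rohan and Omar overlap.
Sofia starts after Rohan ends, so nothing later overlaps Rohan either.
Sofia starts after Omar ends, so nothing later overlaps Omar either.
Amara starts after Sofia ends, so nothing later overlaps Sofia either.
Aoife starts before Amara ends → Amara and Aoife overlap.

Amara & Aoife, Omar & Rohan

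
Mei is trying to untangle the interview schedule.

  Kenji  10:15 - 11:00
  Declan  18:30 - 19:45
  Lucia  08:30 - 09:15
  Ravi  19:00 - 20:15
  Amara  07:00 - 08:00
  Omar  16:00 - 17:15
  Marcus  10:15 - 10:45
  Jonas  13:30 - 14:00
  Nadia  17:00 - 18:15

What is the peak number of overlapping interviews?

Sweep the timeline, counting +1 at each start and −1 at each end (ends before starts at a tie):
07:00 start Amara → 1
08:00 end Amara → 0
08:30 start Lucia → 1
09:15 end Lucia → 0
10:15 start Kenji → 1
10:15 start Marcus → 2
10:45 end Marcus → 1
11:00 end Kenji → 0
13:30 start Jonas → 1
14:00 end Jonas → 0
16:00 start Omar → 1
17:00 start Nadia → 2
17:15 end Omar → 1
18:15 end Nadia → 0
18:30 start Declan → 1
19:00 start Ravi → 2
19:45 end Declan → 1
20:15 end Ravi → 0
Peak is 2, at 10:15 (Kenji, Marcus).

2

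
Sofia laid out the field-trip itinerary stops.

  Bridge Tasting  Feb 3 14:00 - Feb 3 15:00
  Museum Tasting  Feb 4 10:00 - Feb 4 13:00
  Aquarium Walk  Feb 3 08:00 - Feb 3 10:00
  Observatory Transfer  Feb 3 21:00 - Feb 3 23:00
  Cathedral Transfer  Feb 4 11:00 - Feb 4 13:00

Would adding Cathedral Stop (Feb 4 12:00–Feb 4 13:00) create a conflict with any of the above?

Yes — it overlaps Cathedral Transfer, Museum Tasting

Aquarium Walk: ends Feb 3 10:00 at or before Cathedral Stop starts Feb 4 12:00 → clear.
Bridge Tasting: ends Feb 3 15:00 at or before Cathedral Stop starts Feb 4 12:00 → clear.
Observatory Transfer: ends Feb 3 23:00 at or before Cathedral Stop starts Feb 4 12:00 → clear.
Museum Tasting: starts Feb 4 10:00 before Cathedral Stop ends Feb 4 13:00, and ends Feb 4 13:00 after Cathedral Stop starts Feb 4 12:00 → overlap.
Cathedral Transfer: starts Feb 4 11:00 before Cathedral Stop ends Feb 4 13:00, and ends Feb 4 13:00 after Cathedral Stop starts Feb 4 12:00 → overlap.
Cathedral Stop overlaps Museum Tasting, Cathedral Transfer.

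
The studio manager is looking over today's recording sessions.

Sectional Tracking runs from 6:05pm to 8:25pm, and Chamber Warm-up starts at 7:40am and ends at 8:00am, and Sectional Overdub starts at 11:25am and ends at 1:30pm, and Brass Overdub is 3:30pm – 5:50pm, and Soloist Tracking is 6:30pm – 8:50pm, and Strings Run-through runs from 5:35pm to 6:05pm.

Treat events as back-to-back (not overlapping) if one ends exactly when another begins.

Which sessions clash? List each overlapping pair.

Brass Overdub & Strings Run-through, Sectional Tracking & Soloist Tracking

Sorted by start: Chamber Warm-up, Sectional Overdub, Brass Overdub, Strings Run-through, Sectional Tracking, Soloist Tracking.
Sectional Overdub starts after Chamber Warm-up ends; Chamber Warm-up is clear from here.
Brass Overdub starts after Sectional Overdub ends; Sectional Overdub is clear from here.
Strings Run-through starts before Brass Overdub ends → Brass Overdub and Strings Run-through overlap.
Sectional Tracking starts after Brass Overdub ends; Brass Overdub is clear from here.
Sectional Tracking starts exactly when Strings Run-through ends (back-to-back, no overlap); Strings Run-through is clear from here.
Soloist Tracking starts before Sectional Tracking ends → Sectional Tracking and Soloist Tracking overlap.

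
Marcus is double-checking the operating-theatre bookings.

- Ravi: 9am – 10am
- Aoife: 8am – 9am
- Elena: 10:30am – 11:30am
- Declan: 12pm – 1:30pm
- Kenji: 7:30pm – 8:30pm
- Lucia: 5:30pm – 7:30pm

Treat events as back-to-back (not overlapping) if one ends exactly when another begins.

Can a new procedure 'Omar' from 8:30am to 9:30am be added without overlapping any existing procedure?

No — it overlaps Aoife, Ravi

Aoife: starts 8am before Omar ends 9:30am, and ends 9am after Omar starts 8:30am → overlap.
Ravi: starts 9am before Omar ends 9:30am, and ends 10am after Omar starts 8:30am → overlap.
Elena: starts 10:30am at or after Omar ends 9:30am → clear.
Declan: starts 12pm at or after Omar ends 9:30am → clear.
Lucia: starts 5:30pm at or after Omar ends 9:30am → clear.
Kenji: starts 7:30pm at or after Omar ends 9:30am → clear.
Omar overlaps Ravi, Aoife.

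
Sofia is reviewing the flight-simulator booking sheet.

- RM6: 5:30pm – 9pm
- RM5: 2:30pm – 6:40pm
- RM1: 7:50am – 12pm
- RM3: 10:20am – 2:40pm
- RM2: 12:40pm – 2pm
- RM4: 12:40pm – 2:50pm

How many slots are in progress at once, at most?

Walk through starts and ends in time order (an end at T is processed before a start at T):
7:50am start RM1 → 1
10:20am start RM3 → 2
12pm end RM1 → 1
12:40pm start RM2 → 2
12:40pm start RM4 → 3
2pm end RM2 → 2
2:30pm start RM5 → 3
2:40pm end RM3 → 2
2:50pm end RM4 → 1
5:30pm start RM6 → 2
6:40pm end RM5 → 1
9pm end RM6 → 0
Peak is 3, at 12:40pm (RM2, RM3, RM4).

3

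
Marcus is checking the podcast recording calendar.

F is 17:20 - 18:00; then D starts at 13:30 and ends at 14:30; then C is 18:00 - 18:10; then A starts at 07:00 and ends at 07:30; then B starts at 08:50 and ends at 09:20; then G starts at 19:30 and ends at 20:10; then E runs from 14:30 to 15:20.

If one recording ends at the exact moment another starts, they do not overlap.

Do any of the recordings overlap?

Two intervals overlap when each starts before the other ends.
Sorted by start: A, B, D, E, F, C, G.
B starts after A ends, so nothing later overlaps A either.
D starts after B ends, so nothing later overlaps B either.
E starts exactly when D ends (back-to-back, no overlap), so nothing later overlaps D either.
F starts after E ends, so nothing later overlaps E either.
C starts exactly when F ends (back-to-back, no overlap), so nothing later overlaps F either.
G starts after C ends.
Every pair is clear; the schedule has no overlaps.

No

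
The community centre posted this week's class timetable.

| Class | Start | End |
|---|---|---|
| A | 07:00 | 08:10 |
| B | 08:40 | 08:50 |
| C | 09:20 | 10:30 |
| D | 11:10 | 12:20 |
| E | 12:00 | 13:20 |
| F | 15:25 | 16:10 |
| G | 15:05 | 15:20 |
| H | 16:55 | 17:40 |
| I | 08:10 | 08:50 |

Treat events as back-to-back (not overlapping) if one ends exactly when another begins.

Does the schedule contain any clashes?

Sorted by start: A, I, B, C, D, E, G, F, H.
I starts exactly when A ends (back-to-back, no overlap) — done with A.
B starts before I ends → I and B overlap.
That's a conflict, so the schedule is not conflict-free.

Yes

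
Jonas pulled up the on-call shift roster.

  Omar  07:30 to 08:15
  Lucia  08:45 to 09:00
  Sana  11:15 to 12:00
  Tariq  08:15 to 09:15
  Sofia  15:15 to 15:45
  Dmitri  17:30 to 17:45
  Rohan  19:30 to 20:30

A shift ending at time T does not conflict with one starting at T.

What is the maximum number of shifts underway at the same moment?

Sort all start/end points and keep a running count:
07:30 start Omar → 1
08:15 end Omar → 0
08:15 start Tariq → 1
08:45 start Lucia → 2
09:00 end Lucia → 1
09:15 end Tariq → 0
11:15 start Sana → 1
12:00 end Sana → 0
15:15 start Sofia → 1
15:45 end Sofia → 0
17:30 start Dmitri → 1
17:45 end Dmitri → 0
19:30 start Rohan → 1
20:30 end Rohan → 0
Peak is 2, at 08:45 (Lucia, Tariq).

2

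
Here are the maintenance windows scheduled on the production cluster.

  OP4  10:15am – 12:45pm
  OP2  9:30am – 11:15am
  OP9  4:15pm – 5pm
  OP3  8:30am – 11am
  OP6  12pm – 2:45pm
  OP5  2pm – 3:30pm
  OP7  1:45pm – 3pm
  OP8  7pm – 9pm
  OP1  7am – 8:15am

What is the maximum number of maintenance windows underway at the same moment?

Sort all start/end points and keep a running count:
7am start OP1 → 1
8:15am end OP1 → 0
8:30am start OP3 → 1
9:30am start OP2 → 2
10:15am start OP4 → 3
11am end OP3 → 2
11:15am end OP2 → 1
12pm start OP6 → 2
12:45pm end OP4 → 1
1:45pm start OP7 → 2
2pm start OP5 → 3
2:45pm end OP6 → 2
3pm end OP7 → 1
3:30pm end OP5 → 0
4:15pm start OP9 → 1
5pm end OP9 → 0
7pm start OP8 → 1
9pm end OP8 → 0
Peak is 3, at 10:15am (OP2, OP3, OP4).

3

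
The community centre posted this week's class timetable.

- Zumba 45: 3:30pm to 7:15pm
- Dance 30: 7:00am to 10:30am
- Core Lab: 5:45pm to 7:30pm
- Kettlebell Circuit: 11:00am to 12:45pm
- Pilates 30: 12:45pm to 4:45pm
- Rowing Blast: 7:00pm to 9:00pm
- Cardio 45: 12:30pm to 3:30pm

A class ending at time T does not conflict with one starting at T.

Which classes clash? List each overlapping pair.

Sorted by start: Dance 30, Kettlebell Circuit, Cardio 45, Pilates 30, Zumba 45, Core Lab, Rowing Blast.
Kettlebell Circuit starts after Dance 30 ends, so nothing later overlaps Dance 30 either.
Cardio 45 starts before Kettlebell Circuit ends → Kettlebell Circuit and Cardio 45 overlap.
Pilates 30 starts exactly when Kettlebell Circuit ends (back-to-back, no overlap), so nothing later overlaps Kettlebell Circuit either.
Pilates 30 starts before Cardio 45 ends → Cardio 45 and Pilates 30 overlap.
Zumba 45 starts exactly when Cardio 45 ends (back-to-back, no overlap), so nothing later overlaps Cardio 45 either.
Zumba 45 starts before Pilates 30 ends → Pilates 30 and Zumba 45 overlap.
Core Lab starts after Pilates 30 ends, so nothing later overlaps Pilates 30 either.
Core Lab starts before Zumba 45 ends → Zumba 45 and Core Lab overlap.
Rowing Blast starts before Zumba 45 ends → Zumba 45 and Rowing Blast overlap.
Rowing Blast starts before Core Lab ends → Core Lab and Rowing Blast overlap.

Cardio 45 & Kettlebell Circuit, Cardio 45 & Pilates 30, Core Lab & Rowing Blast, Core Lab & Zumba 45, Pilates 30 & Zumba 45, Rowing Blast & Zumba 45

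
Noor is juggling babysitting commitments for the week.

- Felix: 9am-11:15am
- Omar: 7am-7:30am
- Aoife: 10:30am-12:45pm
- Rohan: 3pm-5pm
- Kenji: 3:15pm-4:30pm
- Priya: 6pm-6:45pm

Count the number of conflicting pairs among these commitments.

Check each pair: they overlap iff neither finishes before the other starts.
Sorted by start: Omar, Felix, Aoife, Rohan, Kenji, Priya.
Felix starts after Omar ends, so nothing later overlaps Omar either.
Aoife starts before Felix ends → Felix and Aoife overlap.
Rohan starts after Felix ends, so nothing later overlaps Felix either.
Rohan starts after Aoife ends, so nothing later overlaps Aoife either.
Kenji starts before Rohan ends → Rohan and Kenji overlap.
Priya starts after Rohan ends.
Priya starts after Kenji ends.
Overlapping pairs: Aoife & Felix, Kenji & Rohan — 2 in total.

2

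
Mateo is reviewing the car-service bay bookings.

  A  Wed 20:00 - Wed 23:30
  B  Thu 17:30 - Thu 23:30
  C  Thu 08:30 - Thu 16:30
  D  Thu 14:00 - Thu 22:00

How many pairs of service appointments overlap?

2

Sorted by start: A, C, D, B.
C starts after A ends, so A has no further overlaps.
D starts before C ends → C and D overlap.
B starts after C ends.
B starts before D ends → D and B overlap.
Overlapping pairs: B & D, C & D — 2 in total.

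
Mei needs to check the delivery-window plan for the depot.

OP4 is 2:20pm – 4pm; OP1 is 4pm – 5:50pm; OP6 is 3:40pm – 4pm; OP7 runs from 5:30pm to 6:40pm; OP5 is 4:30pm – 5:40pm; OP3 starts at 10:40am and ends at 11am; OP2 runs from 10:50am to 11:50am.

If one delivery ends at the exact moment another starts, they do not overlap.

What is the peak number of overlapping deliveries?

Sweep the timeline, counting +1 at each start and −1 at each end (ends before starts at a tie):
10:40am start OP3 → 1
10:50am start OP2 → 2
11am end OP3 → 1
11:50am end OP2 → 0
2:20pm start OP4 → 1
3:40pm start OP6 → 2
4pm end OP4 → 1
4pm end OP6 → 0
4pm start OP1 → 1
4:30pm start OP5 → 2
5:30pm start OP7 → 3
5:40pm end OP5 → 2
5:50pm end OP1 → 1
6:40pm end OP7 → 0
Peak is 3, at 5:30pm (OP1, OP5, OP7).

3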